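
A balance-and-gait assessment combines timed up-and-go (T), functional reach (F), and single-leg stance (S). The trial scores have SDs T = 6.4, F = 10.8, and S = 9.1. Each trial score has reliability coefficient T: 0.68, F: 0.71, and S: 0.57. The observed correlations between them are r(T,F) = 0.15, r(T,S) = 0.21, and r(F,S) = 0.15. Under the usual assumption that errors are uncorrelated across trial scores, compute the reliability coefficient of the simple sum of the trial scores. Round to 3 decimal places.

Var(T+F+S) = 6.4² + 10.8² + 9.1² + 2·[6.4·10.8·0.15 + 6.4·9.1·0.21 + 10.8·9.1·0.15] = 240.41 + 74.6808 = 315.091.
Under uncorrelated errors the observed covariances equal the true-score covariances, so only the own-variance terms attenuate.
True-score variance = [6.4²·0.68 + 10.8²·0.71 + 9.1²·0.57] + 74.6808 = 157.869 + 74.6808 = 232.55.
Reliability = 232.55 / 315.091 = 0.738.

0.738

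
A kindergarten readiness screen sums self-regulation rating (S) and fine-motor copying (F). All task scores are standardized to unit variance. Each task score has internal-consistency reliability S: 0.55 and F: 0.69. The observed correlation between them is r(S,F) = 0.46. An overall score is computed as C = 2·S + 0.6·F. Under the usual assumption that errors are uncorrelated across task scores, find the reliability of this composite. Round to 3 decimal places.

Var(C) = 2² + 0.6² + 2·[1.2·0.46] = 4.36 + 1.104 = 5.464.
Under uncorrelated errors the observed covariances equal the true-score covariances, so only the own-variance terms attenuate.
True-score variance = [2²·0.55 + 0.6²·0.69] + 1.104 = 2.4484 + 1.104 = 3.5524.
Reliability = 3.5524 / 5.464 = 0.650.

0.650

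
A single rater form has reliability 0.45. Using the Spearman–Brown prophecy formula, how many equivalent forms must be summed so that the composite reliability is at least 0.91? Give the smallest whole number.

13

k ≥ ρ*(1−ρ₁)/(ρ₁(1−ρ*)) = 0.91·0.55 / (0.45·0.09) = 12.358.
Smallest integer k = 13.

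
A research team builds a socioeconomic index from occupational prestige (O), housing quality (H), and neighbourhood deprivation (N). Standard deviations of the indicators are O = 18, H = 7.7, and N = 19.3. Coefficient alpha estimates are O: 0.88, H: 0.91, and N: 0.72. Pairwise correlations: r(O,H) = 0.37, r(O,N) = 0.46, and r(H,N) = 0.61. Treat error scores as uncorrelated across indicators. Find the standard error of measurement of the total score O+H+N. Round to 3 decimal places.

12.187

Var(total) = 755.78 + 603.476 = 1359.26.
True-score variance = 607.267 + 603.476 = 1210.74, so reliability = 0.8907.
Error variance = 1359.26 − 1210.74 = 148.513; SEM = √148.513 = 12.187.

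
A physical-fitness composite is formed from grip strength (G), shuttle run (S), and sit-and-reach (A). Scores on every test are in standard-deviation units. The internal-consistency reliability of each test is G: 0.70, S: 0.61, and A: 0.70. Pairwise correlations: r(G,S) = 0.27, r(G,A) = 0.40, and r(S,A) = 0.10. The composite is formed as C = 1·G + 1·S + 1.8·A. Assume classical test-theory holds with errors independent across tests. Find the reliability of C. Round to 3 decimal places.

Var(C) = 1 + 1 + 1.8² + 2·[0.27 + 1.8·0.40 + 1.8·0.10] = 5.24 + 2.34 = 7.58.
With uncorrelated errors the cross-covariances are all true-score covariance, so they carry over unchanged; only the diagonal terms shrink to ρᵢσᵢ².
True-score variance = [0.70 + 0.61 + 1.8²·0.70] + 2.34 = 3.578 + 2.34 = 5.918.
Reliability = 5.918 / 7.58 = 0.781.

0.781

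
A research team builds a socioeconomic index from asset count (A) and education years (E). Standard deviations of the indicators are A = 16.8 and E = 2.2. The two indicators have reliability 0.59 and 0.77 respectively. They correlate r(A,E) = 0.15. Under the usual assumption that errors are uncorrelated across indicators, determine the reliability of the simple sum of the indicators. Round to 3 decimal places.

Var(A+E) = 16.8² + 2.2² + 2·[16.8·2.2·0.15] = 287.08 + 11.088 = 298.168.
Because errors are independent across components, Cov(Tᵢ,Tⱼ) = Cov(Xᵢ,Xⱼ); the off-diagonal part of the true-score variance is the same as above.
True-score variance = [16.8²·0.59 + 2.2²·0.77] + 11.088 = 170.248 + 11.088 = 181.336.
Reliability = 181.336 / 298.168 = 0.608.

0.608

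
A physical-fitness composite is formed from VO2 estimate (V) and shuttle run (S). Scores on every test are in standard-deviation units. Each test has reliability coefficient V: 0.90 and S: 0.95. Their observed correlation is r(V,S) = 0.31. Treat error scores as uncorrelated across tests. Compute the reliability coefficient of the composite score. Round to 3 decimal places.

Var(V+S) = 2 + 2·[0.31] = 2 + 0.62 = 2.62.
With uncorrelated errors the cross-covariances are all true-score covariance, so they carry over unchanged; only the diagonal terms shrink to ρᵢσᵢ².
True-score variance = [0.90 + 0.95] + 0.62 = 1.85 + 0.62 = 2.47.
Reliability = 2.47 / 2.62 = 0.943.

0.943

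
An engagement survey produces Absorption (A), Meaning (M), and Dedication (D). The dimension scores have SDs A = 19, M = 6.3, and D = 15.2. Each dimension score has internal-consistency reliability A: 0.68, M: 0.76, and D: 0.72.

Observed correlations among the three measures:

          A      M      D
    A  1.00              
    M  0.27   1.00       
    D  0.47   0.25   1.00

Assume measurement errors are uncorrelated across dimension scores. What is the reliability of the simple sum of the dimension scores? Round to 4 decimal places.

Var(A+M+D) = 19² + 6.3² + 15.2² + 2·[19·6.3·0.27 + 19·15.2·0.47 + 6.3·15.2·0.25] = 631.73 + 383.99 = 1015.72.
With uncorrelated errors the cross-covariances are all true-score covariance, so they carry over unchanged; only the diagonal terms shrink to ρᵢσᵢ².
True-score variance = [19²·0.68 + 6.3²·0.76 + 15.2²·0.72] + 383.99 = 441.993 + 383.99 = 825.983.
Reliability = 825.983 / 1015.72 = 0.8132.

0.8132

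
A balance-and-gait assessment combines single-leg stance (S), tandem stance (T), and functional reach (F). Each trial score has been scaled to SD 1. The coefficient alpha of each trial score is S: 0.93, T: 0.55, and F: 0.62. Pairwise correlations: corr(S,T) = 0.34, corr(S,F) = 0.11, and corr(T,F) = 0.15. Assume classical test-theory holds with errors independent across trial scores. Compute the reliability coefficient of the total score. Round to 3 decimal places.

Var(S+T+F) = 3 + 2·[0.34 + 0.11 + 0.15] = 3 + 1.2 = 4.2.
Under uncorrelated errors the observed covariances equal the true-score covariances, so only the own-variance terms attenuate.
True-score variance = [0.93 + 0.55 + 0.62] + 1.2 = 2.1 + 1.2 = 3.3.
Reliability = 3.3 / 4.2 = 0.786.

0.786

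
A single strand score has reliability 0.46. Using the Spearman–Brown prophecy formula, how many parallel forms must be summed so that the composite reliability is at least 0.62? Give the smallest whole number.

k ≥ ρ*(1−ρ₁)/(ρ₁(1−ρ*)) = 0.62·0.54 / (0.46·0.38) = 1.915.
Smallest integer k = 2.

2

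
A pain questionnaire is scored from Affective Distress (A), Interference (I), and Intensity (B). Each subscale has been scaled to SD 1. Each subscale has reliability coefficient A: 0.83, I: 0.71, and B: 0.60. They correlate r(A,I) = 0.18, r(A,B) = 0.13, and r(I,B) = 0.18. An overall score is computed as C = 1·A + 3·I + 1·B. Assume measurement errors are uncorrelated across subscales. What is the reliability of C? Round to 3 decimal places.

Var(C) = 1 + 3² + 1 + 2·[3·0.18 + 0.13 + 3·0.18] = 11 + 2.42 = 13.42.
Because errors are independent across components, Cov(Tᵢ,Tⱼ) = Cov(Xᵢ,Xⱼ); the off-diagonal part of the true-score variance is the same as above.
True-score variance = [0.83 + 3²·0.71 + 0.60] + 2.42 = 7.82 + 2.42 = 10.24.
Reliability = 10.24 / 13.42 = 0.763.

0.763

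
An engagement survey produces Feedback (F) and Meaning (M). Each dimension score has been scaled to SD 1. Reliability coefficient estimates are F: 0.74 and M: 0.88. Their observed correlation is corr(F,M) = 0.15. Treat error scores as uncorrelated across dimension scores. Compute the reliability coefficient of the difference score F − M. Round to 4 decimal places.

Var(F−M) = 1 + 1 − 2·0.15 = 2 − 0.3 = 1.7.
Under uncorrelated errors the observed covariances equal the true-score covariances, so only the own-variance terms attenuate.
True-score variance = [0.74 + 0.88] − 0.3 = 1.62 − 0.3 = 1.32.
Reliability = 1.32 / 1.7 = 0.7765.

0.7765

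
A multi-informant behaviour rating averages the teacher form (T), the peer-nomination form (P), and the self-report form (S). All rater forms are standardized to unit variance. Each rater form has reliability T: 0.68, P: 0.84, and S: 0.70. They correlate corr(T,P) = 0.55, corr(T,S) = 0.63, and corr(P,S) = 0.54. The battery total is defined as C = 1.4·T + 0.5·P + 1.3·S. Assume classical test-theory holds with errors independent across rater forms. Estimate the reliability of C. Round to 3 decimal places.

0.847

Var(C) = 1.4² + 0.5² + 1.3² + 2·[0.7·0.55 + 1.82·0.63 + 0.65·0.54] = 3.9 + 3.7652 = 7.6652.
Because errors are independent across components, Cov(Tᵢ,Tⱼ) = Cov(Xᵢ,Xⱼ); the off-diagonal part of the true-score variance is the same as above.
True-score variance = [1.4²·0.68 + 0.5²·0.84 + 1.3²·0.70] + 3.7652 = 2.7258 + 3.7652 = 6.491.
Reliability = 6.491 / 7.6652 = 0.847.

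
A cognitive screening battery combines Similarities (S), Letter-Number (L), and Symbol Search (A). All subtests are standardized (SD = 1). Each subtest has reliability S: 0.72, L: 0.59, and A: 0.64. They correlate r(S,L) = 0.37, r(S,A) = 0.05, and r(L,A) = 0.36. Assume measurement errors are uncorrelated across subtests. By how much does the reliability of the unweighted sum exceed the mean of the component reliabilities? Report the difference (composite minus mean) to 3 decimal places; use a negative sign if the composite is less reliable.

Var(sum) = 3 + 1.56 = 4.56; true-score variance = 1.95 + 1.56 = 3.51; composite reliability = 0.7697.
Mean component reliability = 0.6500.
Difference = 0.7697 − 0.6500 = 0.120.

0.120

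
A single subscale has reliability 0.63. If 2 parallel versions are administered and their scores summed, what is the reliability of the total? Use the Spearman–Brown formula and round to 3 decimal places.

0.773

ρ_k = kρ / (1 + (k−1)ρ) = 2·0.63 / (1 + 1·0.63) = 1.260 / 1.630 = 0.773.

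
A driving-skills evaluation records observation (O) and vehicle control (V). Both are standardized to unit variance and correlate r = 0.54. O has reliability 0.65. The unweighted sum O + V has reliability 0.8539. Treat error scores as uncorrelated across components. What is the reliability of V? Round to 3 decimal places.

0.900

Var(O+V) = 2 + 2·0.54 = 3.080.
True-score variance = ρ_O + ρ_V + 2·0.54, so 0.8539 = (0.65 + ρ_V + 1.08) / 3.080.
ρ_V = 0.8539·3.080 − 0.65 − 1.08 = 0.900.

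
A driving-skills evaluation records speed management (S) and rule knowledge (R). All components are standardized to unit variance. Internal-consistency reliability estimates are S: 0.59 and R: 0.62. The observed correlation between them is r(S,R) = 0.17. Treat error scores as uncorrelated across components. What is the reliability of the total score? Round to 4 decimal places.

0.6624

Var(S+R) = 2 + 2·[0.17] = 2 + 0.34 = 2.34.
Under uncorrelated errors the observed covariances equal the true-score covariances, so only the own-variance terms attenuate.
True-score variance = [0.59 + 0.62] + 0.34 = 1.21 + 0.34 = 1.55.
Reliability = 1.55 / 2.34 = 0.6624.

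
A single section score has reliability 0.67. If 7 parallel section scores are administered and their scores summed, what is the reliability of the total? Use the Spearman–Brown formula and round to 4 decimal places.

0.9343

ρ_k = kρ / (1 + (k−1)ρ) = 7·0.67 / (1 + 6·0.67) = 4.690 / 5.020 = 0.9343.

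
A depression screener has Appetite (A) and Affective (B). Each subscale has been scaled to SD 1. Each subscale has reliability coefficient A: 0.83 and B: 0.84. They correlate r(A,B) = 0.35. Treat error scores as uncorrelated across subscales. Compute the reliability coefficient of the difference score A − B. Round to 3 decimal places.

Var(A−B) = 1 + 1 − 2·0.35 = 2 − 0.7 = 1.3.
With uncorrelated errors the cross-covariances are all true-score covariance, so they carry over unchanged; only the diagonal terms shrink to ρᵢσᵢ².
True-score variance = [0.83 + 0.84] − 0.7 = 1.67 − 0.7 = 0.97.
Reliability = 0.97 / 1.3 = 0.746.

0.746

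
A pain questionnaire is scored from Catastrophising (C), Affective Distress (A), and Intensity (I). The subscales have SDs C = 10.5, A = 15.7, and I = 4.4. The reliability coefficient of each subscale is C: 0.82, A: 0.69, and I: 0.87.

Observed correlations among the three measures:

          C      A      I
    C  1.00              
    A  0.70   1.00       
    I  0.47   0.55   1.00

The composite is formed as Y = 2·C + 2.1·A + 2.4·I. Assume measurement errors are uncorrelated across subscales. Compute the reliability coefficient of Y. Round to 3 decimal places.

0.865

Var(Y) = 2²·10.5² + 2.1²·15.7² + 2.4²·4.4² + 2·[4.2·10.5·15.7·0.70 + 4.8·10.5·4.4·0.47 + 5.04·15.7·4.4·0.55] = 1639.53 + 1560.75 = 3200.29.
Under uncorrelated errors the observed covariances equal the true-score covariances, so only the own-variance terms attenuate.
True-score variance = [2²·10.5²·0.82 + 2.1²·15.7²·0.69 + 2.4²·4.4²·0.87] + 1560.75 = 1208.68 + 1560.75 = 2769.43.
Reliability = 2769.43 / 3200.29 = 0.865.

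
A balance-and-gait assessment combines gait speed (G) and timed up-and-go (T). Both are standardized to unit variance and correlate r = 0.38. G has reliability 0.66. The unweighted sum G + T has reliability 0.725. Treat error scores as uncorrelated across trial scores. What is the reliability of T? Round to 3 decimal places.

Var(G+T) = 2 + 2·0.38 = 2.760.
True-score variance = ρ_G + ρ_T + 2·0.38, so 0.725 = (0.66 + ρ_T + 0.76) / 2.760.
ρ_T = 0.725·2.760 − 0.66 − 0.76 = 0.581.

0.581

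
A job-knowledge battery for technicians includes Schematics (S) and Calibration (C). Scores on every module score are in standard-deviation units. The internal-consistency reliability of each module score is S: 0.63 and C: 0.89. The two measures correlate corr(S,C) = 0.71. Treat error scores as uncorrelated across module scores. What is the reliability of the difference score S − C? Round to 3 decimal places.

0.172

Var(S−C) = 1 + 1 − 2·0.71 = 2 − 1.42 = 0.58.
With uncorrelated errors the cross-covariances are all true-score covariance, so they carry over unchanged; only the diagonal terms shrink to ρᵢσᵢ².
True-score variance = [0.63 + 0.89] − 1.42 = 1.52 − 1.42 = 0.1.
Reliability = 0.1 / 0.58 = 0.172.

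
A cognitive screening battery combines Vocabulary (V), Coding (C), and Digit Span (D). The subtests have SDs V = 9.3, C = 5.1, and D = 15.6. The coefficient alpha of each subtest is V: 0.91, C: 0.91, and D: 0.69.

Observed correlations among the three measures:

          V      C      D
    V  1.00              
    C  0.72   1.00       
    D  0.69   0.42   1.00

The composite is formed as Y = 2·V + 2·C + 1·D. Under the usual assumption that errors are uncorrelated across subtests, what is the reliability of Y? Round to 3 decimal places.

0.923

Var(Y) = 2²·9.3² + 2²·5.1² + 15.6² + 2·[4·9.3·5.1·0.72 + 2·9.3·15.6·0.69 + 2·5.1·15.6·0.42] = 693.36 + 807.278 = 1500.64.
Because errors are independent across components, Cov(Tᵢ,Tⱼ) = Cov(Xᵢ,Xⱼ); the off-diagonal part of the true-score variance is the same as above.
True-score variance = [2²·9.3²·0.91 + 2²·5.1²·0.91 + 15.6²·0.69] + 807.278 = 577.418 + 807.278 = 1384.7.
Reliability = 1384.7 / 1500.64 = 0.923.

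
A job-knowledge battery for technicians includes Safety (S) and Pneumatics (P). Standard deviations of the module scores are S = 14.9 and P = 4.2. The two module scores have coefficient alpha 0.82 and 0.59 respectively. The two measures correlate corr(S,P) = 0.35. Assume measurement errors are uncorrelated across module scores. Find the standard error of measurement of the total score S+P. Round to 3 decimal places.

Var(total) = 239.65 + 43.806 = 283.456.
True-score variance = 192.456 + 43.806 = 236.262, so reliability = 0.8335.
Error variance = 283.456 − 236.262 = 47.1942; SEM = √47.1942 = 6.870.

6.870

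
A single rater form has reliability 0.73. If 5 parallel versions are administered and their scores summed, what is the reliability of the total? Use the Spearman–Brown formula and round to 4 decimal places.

0.9311

ρ_k = kρ / (1 + (k−1)ρ) = 5·0.73 / (1 + 4·0.73) = 3.650 / 3.920 = 0.9311.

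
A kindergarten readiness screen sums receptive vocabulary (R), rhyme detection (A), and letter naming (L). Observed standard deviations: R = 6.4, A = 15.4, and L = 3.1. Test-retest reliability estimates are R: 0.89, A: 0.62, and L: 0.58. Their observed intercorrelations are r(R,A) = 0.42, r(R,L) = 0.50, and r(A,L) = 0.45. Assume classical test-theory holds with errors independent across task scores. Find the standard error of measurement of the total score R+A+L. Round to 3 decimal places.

9.933

Var(total) = 287.73 + 145.596 = 433.326.
True-score variance = 189.067 + 145.596 = 334.664, so reliability = 0.7723.
Error variance = 433.326 − 334.664 = 98.6626; SEM = √98.6626 = 9.933.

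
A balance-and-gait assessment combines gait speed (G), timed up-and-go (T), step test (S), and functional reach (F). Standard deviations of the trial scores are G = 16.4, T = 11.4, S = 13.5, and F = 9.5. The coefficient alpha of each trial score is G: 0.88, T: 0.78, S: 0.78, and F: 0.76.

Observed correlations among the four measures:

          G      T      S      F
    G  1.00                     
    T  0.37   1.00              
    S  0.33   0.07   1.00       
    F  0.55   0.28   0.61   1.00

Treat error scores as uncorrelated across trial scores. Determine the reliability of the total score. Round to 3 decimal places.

Var(G+T+S+F) = 16.4² + 11.4² + 13.5² + 9.5² + 2·[16.4·11.4·0.37 + 16.4·13.5·0.33 + 16.4·9.5·0.55 + 11.4·13.5·0.07 + 11.4·9.5·0.28 + 13.5·9.5·0.61] = 671.42 + 694.513 = 1365.93.
With uncorrelated errors the cross-covariances are all true-score covariance, so they carry over unchanged; only the diagonal terms shrink to ρᵢσᵢ².
True-score variance = [16.4²·0.88 + 11.4²·0.78 + 13.5²·0.78 + 9.5²·0.76] + 694.513 = 548.799 + 694.513 = 1243.31.
Reliability = 1243.31 / 1365.93 = 0.910.

0.910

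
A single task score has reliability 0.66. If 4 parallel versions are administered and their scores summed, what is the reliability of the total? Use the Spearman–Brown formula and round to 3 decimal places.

0.886

ρ_k = kρ / (1 + (k−1)ρ) = 4·0.66 / (1 + 3·0.66) = 2.640 / 2.980 = 0.886.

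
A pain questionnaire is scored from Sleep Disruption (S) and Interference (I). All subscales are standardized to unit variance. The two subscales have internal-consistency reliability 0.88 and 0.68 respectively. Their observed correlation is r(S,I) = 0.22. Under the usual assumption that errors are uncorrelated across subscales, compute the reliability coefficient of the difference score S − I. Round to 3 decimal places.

0.718

Var(S−I) = 1 + 1 − 2·0.22 = 2 − 0.44 = 1.56.
Under uncorrelated errors the observed covariances equal the true-score covariances, so only the own-variance terms attenuate.
True-score variance = [0.88 + 0.68] − 0.44 = 1.56 − 0.44 = 1.12.
Reliability = 1.12 / 1.56 = 0.718.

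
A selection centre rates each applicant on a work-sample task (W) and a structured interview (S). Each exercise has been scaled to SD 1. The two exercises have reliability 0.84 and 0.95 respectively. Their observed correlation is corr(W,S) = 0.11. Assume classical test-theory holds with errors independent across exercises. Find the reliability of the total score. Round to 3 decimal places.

Var(W+S) = 2 + 2·[0.11] = 2 + 0.22 = 2.22.
Because errors are independent across components, Cov(Tᵢ,Tⱼ) = Cov(Xᵢ,Xⱼ); the off-diagonal part of the true-score variance is the same as above.
True-score variance = [0.84 + 0.95] + 0.22 = 1.79 + 0.22 = 2.01.
Reliability = 2.01 / 2.22 = 0.905.

0.905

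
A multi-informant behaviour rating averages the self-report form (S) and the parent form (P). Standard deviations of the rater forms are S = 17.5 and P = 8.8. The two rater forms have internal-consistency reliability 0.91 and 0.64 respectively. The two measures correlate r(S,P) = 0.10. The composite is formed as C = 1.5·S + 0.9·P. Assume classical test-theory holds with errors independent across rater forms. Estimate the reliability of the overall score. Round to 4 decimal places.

Var(C) = 1.5²·17.5² + 0.9²·8.8² + 2·[1.35·17.5·8.8·0.10] = 751.789 + 41.58 = 793.369.
Under uncorrelated errors the observed covariances equal the true-score covariances, so only the own-variance terms attenuate.
True-score variance = [1.5²·17.5²·0.91 + 0.9²·8.8²·0.64] + 41.58 = 667.192 + 41.58 = 708.772.
Reliability = 708.772 / 793.369 = 0.8934.

0.8934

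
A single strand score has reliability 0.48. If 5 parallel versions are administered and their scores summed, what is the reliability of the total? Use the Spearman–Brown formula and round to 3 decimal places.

ρ_k = kρ / (1 + (k−1)ρ) = 5·0.48 / (1 + 4·0.48) = 2.400 / 2.920 = 0.822.

0.822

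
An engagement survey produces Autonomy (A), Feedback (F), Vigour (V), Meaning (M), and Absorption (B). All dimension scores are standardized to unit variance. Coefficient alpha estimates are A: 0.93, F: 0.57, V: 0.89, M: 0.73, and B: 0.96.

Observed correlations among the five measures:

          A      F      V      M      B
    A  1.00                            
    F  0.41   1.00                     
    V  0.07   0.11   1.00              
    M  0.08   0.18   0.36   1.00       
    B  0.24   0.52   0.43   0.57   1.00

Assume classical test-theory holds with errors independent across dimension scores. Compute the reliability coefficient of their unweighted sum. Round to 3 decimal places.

0.916

Var(A+F+V+M+B) = 5 + 2·[0.41 + 0.07 + 0.08 + 0.24 + 0.11 + 0.18 + 0.52 + 0.36 + 0.43 + 0.57] = 5 + 5.94 = 10.94.
Under uncorrelated errors the observed covariances equal the true-score covariances, so only the own-variance terms attenuate.
True-score variance = [0.93 + 0.57 + 0.89 + 0.73 + 0.96] + 5.94 = 4.08 + 5.94 = 10.02.
Reliability = 10.02 / 10.94 = 0.916.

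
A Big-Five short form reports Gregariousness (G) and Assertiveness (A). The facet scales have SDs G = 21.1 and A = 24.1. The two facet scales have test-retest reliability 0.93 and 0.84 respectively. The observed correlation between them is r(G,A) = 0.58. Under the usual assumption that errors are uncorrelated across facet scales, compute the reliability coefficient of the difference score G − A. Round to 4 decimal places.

0.7155

Var(G−A) = 21.1² + 24.1² − 2·21.1·24.1·0.58 = 1026.02 − 589.872 = 436.148.
Because errors are independent across components, Cov(Tᵢ,Tⱼ) = Cov(Xᵢ,Xⱼ); the off-diagonal part of the true-score variance is the same as above.
True-score variance = [21.1²·0.93 + 24.1²·0.84] − 589.872 = 901.926 − 589.872 = 312.054.
Reliability = 312.054 / 436.148 = 0.7155.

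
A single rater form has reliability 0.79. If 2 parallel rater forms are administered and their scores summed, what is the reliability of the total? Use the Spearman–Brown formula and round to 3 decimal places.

0.883

ρ_k = kρ / (1 + (k−1)ρ) = 2·0.79 / (1 + 1·0.79) = 1.580 / 1.790 = 0.883.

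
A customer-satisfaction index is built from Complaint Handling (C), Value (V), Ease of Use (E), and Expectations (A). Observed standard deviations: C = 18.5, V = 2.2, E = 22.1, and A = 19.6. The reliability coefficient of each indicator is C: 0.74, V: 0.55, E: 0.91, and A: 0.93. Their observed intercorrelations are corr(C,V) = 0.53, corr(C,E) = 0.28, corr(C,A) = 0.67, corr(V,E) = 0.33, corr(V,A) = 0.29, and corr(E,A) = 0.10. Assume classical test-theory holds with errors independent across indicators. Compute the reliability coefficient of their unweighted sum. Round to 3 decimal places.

Var(C+V+E+A) = 18.5² + 2.2² + 22.1² + 19.6² + 2·[18.5·2.2·0.53 + 18.5·22.1·0.28 + 18.5·19.6·0.67 + 2.2·22.1·0.33 + 2.2·19.6·0.29 + 22.1·19.6·0.10] = 1219.66 + 901.713 = 2121.37.
With uncorrelated errors the cross-covariances are all true-score covariance, so they carry over unchanged; only the diagonal terms shrink to ρᵢσᵢ².
True-score variance = [18.5²·0.74 + 2.2²·0.55 + 22.1²·0.91 + 19.6²·0.93] + 901.713 = 1057.65 + 901.713 = 1959.36.
Reliability = 1959.36 / 2121.37 = 0.924.

0.924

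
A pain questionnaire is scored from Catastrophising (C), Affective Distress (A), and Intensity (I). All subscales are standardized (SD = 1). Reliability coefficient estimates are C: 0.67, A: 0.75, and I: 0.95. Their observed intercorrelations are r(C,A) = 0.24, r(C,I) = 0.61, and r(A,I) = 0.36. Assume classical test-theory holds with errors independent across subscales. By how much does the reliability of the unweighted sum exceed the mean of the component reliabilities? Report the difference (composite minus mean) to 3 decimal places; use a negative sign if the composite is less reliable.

0.094

Var(sum) = 3 + 2.42 = 5.42; true-score variance = 2.37 + 2.42 = 4.79; composite reliability = 0.8838.
Mean component reliability = 0.7900.
Difference = 0.8838 − 0.7900 = 0.094.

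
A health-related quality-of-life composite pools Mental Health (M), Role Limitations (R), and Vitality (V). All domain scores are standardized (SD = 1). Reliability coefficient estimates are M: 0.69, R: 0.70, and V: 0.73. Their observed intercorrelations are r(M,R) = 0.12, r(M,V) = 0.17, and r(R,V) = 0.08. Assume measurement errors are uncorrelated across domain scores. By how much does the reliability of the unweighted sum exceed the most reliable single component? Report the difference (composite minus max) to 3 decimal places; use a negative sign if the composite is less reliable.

0.035

Var(sum) = 3 + 0.74 = 3.74; true-score variance = 2.12 + 0.74 = 2.86; composite reliability = 0.7647.
Max component reliability = 0.7300.
Difference = 0.7647 − 0.7300 = 0.035.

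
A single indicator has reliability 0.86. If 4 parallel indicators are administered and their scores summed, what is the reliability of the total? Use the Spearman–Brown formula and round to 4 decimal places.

ρ_k = kρ / (1 + (k−1)ρ) = 4·0.86 / (1 + 3·0.86) = 3.440 / 3.580 = 0.9609.

0.9609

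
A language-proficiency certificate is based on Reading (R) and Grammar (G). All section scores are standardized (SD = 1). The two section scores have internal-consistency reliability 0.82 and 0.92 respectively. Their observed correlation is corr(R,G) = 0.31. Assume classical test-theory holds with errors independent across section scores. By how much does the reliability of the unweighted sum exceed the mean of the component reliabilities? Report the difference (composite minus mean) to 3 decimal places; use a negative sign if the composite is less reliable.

Var(sum) = 2 + 0.62 = 2.62; true-score variance = 1.74 + 0.62 = 2.36; composite reliability = 0.9008.
Mean component reliability = 0.8700.
Difference = 0.9008 − 0.8700 = 0.031.

0.031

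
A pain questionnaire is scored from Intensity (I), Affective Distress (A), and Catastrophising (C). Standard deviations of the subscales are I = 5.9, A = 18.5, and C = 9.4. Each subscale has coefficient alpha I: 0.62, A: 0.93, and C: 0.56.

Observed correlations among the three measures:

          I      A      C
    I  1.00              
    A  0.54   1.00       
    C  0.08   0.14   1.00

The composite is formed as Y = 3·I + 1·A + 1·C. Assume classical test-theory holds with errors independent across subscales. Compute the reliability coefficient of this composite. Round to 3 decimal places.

Var(Y) = 3²·5.9² + 18.5² + 9.4² + 2·[3·5.9·18.5·0.54 + 3·5.9·9.4·0.08 + 18.5·9.4·0.14] = 743.9 + 428.959 = 1172.86.
Because errors are independent across components, Cov(Tᵢ,Tⱼ) = Cov(Xᵢ,Xⱼ); the off-diagonal part of the true-score variance is the same as above.
True-score variance = [3²·5.9²·0.62 + 18.5²·0.93 + 9.4²·0.56] + 428.959 = 562.014 + 428.959 = 990.973.
Reliability = 990.973 / 1172.86 = 0.845.

0.845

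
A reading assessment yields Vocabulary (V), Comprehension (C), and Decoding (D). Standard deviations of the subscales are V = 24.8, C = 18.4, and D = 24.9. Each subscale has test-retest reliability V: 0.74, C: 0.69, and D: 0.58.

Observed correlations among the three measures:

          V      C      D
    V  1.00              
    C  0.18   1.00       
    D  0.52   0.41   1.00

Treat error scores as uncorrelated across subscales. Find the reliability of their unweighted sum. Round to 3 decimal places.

0.809

Var(V+C+D) = 24.8² + 18.4² + 24.9² + 2·[24.8·18.4·0.18 + 24.8·24.9·0.52 + 18.4·24.9·0.41] = 1573.61 + 1182.19 = 2755.8.
With uncorrelated errors the cross-covariances are all true-score covariance, so they carry over unchanged; only the diagonal terms shrink to ρᵢσᵢ².
True-score variance = [24.8²·0.74 + 18.4²·0.69 + 24.9²·0.58] + 1182.19 = 1048.34 + 1182.19 = 2230.53.
Reliability = 2230.53 / 2755.8 = 0.809.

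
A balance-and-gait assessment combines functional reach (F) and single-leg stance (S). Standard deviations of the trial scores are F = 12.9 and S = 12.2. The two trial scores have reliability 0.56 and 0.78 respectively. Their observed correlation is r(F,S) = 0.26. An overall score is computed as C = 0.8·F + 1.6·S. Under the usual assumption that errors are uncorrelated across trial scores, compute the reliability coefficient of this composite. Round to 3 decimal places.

0.779

Var(C) = 0.8²·12.9² + 1.6²·12.2² + 2·[1.28·12.9·12.2·0.26] = 487.533 + 104.752 = 592.285.
Because errors are independent across components, Cov(Tᵢ,Tⱼ) = Cov(Xᵢ,Xⱼ); the off-diagonal part of the true-score variance is the same as above.
True-score variance = [0.8²·12.9²·0.56 + 1.6²·12.2²·0.78] + 104.752 = 356.845 + 104.752 = 461.597.
Reliability = 461.597 / 592.285 = 0.779.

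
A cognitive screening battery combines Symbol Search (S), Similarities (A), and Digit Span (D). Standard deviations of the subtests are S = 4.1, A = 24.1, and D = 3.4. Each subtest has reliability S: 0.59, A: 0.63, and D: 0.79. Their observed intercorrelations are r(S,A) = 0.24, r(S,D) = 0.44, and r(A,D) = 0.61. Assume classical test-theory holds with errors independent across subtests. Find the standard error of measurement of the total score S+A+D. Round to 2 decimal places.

Var(total) = 609.18 + 159.663 = 768.843.
True-score variance = 384.961 + 159.663 = 544.623, so reliability = 0.7084.
Error variance = 768.843 − 544.623 = 224.219; SEM = √224.219 = 14.97.

14.97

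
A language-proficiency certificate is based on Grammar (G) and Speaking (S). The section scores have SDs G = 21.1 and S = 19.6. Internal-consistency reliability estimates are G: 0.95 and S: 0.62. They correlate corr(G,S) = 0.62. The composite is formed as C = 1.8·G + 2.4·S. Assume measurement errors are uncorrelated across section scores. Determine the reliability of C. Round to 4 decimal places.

Var(C) = 1.8²·21.1² + 2.4²·19.6² + 2·[4.32·21.1·19.6·0.62] = 3655.24 + 2215.36 = 5870.6.
With uncorrelated errors the cross-covariances are all true-score covariance, so they carry over unchanged; only the diagonal terms shrink to ρᵢσᵢ².
True-score variance = [1.8²·21.1²·0.95 + 2.4²·19.6²·0.62] + 2215.36 = 2742.27 + 2215.36 = 4957.63.
Reliability = 4957.63 / 5870.6 = 0.8445.

0.8445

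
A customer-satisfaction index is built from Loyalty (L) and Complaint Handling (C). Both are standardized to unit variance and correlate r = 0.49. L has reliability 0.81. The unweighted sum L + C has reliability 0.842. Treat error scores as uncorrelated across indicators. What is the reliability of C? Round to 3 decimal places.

Var(L+C) = 2 + 2·0.49 = 2.980.
True-score variance = ρ_L + ρ_C + 2·0.49, so 0.842 = (0.81 + ρ_C + 0.98) / 2.980.
ρ_C = 0.842·2.980 − 0.81 − 0.98 = 0.719.

0.719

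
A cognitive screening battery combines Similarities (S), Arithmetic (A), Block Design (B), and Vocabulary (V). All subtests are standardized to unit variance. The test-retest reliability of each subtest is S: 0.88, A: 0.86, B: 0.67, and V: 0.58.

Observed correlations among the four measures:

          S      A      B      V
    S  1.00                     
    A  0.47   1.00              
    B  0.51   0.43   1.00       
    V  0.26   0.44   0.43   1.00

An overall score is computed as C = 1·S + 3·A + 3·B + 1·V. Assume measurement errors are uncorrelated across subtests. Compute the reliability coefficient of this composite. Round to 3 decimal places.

0.879

Var(C) = 1 + 3² + 3² + 1 + 2·[3·0.47 + 3·0.51 + 0.26 + 9·0.43 + 3·0.44 + 3·0.43] = 20 + 19.36 = 39.36.
Under uncorrelated errors the observed covariances equal the true-score covariances, so only the own-variance terms attenuate.
True-score variance = [0.88 + 3²·0.86 + 3²·0.67 + 0.58] + 19.36 = 15.23 + 19.36 = 34.59.
Reliability = 34.59 / 39.36 = 0.879.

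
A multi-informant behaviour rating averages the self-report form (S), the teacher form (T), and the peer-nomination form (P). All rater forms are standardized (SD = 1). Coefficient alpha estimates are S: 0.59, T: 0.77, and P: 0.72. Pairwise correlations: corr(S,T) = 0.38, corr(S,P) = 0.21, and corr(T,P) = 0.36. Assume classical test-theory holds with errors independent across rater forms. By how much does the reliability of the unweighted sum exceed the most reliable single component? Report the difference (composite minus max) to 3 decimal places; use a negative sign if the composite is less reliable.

0.042

Var(sum) = 3 + 1.9 = 4.9; true-score variance = 2.08 + 1.9 = 3.98; composite reliability = 0.8122.
Max component reliability = 0.7700.
Difference = 0.8122 − 0.7700 = 0.042.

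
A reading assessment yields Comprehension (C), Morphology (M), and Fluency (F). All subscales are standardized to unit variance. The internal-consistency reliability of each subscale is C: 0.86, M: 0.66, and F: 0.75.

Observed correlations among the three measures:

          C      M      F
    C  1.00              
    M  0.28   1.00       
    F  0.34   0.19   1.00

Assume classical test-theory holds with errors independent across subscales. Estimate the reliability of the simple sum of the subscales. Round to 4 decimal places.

Var(C+M+F) = 3 + 2·[0.28 + 0.34 + 0.19] = 3 + 1.62 = 4.62.
Under uncorrelated errors the observed covariances equal the true-score covariances, so only the own-variance terms attenuate.
True-score variance = [0.86 + 0.66 + 0.75] + 1.62 = 2.27 + 1.62 = 3.89.
Reliability = 3.89 / 4.62 = 0.8420.

0.8420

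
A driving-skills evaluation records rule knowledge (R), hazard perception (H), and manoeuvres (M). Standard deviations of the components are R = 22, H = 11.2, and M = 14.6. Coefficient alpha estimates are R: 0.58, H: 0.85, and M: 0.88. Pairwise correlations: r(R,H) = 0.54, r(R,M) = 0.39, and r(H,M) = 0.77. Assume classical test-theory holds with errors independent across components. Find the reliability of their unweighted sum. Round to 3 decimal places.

0.844

Var(R+H+M) = 22² + 11.2² + 14.6² + 2·[22·11.2·0.54 + 22·14.6·0.39 + 11.2·14.6·0.77] = 822.6 + 768.469 = 1591.07.
Under uncorrelated errors the observed covariances equal the true-score covariances, so only the own-variance terms attenuate.
True-score variance = [22²·0.58 + 11.2²·0.85 + 14.6²·0.88] + 768.469 = 574.925 + 768.469 = 1343.39.
Reliability = 1343.39 / 1591.07 = 0.844.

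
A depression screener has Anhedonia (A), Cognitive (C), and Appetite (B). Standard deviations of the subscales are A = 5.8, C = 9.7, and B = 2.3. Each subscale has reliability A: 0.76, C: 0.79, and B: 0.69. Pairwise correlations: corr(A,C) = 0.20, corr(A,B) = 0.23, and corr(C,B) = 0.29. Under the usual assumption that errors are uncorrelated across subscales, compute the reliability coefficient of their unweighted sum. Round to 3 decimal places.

0.831

Var(A+C+B) = 5.8² + 9.7² + 2.3² + 2·[5.8·9.7·0.20 + 5.8·2.3·0.23 + 9.7·2.3·0.29] = 133.02 + 41.5802 = 174.6.
With uncorrelated errors the cross-covariances are all true-score covariance, so they carry over unchanged; only the diagonal terms shrink to ρᵢσᵢ².
True-score variance = [5.8²·0.76 + 9.7²·0.79 + 2.3²·0.69] + 41.5802 = 103.548 + 41.5802 = 145.128.
Reliability = 145.128 / 174.6 = 0.831.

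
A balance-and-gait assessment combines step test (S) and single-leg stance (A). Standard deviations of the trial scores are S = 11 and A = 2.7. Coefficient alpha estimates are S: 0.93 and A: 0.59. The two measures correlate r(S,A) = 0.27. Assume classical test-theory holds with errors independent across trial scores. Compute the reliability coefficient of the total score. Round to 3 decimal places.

0.921

Var(S+A) = 11² + 2.7² + 2·[11·2.7·0.27] = 128.29 + 16.038 = 144.328.
Under uncorrelated errors the observed covariances equal the true-score covariances, so only the own-variance terms attenuate.
True-score variance = [11²·0.93 + 2.7²·0.59] + 16.038 = 116.831 + 16.038 = 132.869.
Reliability = 132.869 / 144.328 = 0.921.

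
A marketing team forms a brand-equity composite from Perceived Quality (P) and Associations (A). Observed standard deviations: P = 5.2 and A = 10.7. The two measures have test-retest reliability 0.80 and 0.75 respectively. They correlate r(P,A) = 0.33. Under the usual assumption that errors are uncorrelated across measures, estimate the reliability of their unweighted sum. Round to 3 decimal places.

0.809

Var(P+A) = 5.2² + 10.7² + 2·[5.2·10.7·0.33] = 141.53 + 36.7224 = 178.252.
With uncorrelated errors the cross-covariances are all true-score covariance, so they carry over unchanged; only the diagonal terms shrink to ρᵢσᵢ².
True-score variance = [5.2²·0.80 + 10.7²·0.75] + 36.7224 = 107.499 + 36.7224 = 144.222.
Reliability = 144.222 / 178.252 = 0.809.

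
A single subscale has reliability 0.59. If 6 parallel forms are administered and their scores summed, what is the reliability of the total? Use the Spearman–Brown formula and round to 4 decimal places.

0.8962

ρ_k = kρ / (1 + (k−1)ρ) = 6·0.59 / (1 + 5·0.59) = 3.540 / 3.950 = 0.8962.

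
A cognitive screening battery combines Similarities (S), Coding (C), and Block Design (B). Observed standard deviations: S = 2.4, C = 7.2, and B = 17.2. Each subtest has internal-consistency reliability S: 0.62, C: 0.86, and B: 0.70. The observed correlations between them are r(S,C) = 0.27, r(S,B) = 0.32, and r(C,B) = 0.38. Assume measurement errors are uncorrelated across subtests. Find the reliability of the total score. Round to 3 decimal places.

0.797

Var(S+C+B) = 2.4² + 7.2² + 17.2² + 2·[2.4·7.2·0.27 + 2.4·17.2·0.32 + 7.2·17.2·0.38] = 353.44 + 129.869 = 483.309.
Under uncorrelated errors the observed covariances equal the true-score covariances, so only the own-variance terms attenuate.
True-score variance = [2.4²·0.62 + 7.2²·0.86 + 17.2²·0.70] + 129.869 = 255.242 + 129.869 = 385.11.
Reliability = 385.11 / 483.309 = 0.797.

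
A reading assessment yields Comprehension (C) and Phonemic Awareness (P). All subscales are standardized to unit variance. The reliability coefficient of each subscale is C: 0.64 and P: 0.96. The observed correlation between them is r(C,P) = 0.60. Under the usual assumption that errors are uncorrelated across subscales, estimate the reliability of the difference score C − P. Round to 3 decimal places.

0.500

Var(C−P) = 1 + 1 − 2·0.60 = 2 − 1.2 = 0.8.
With uncorrelated errors the cross-covariances are all true-score covariance, so they carry over unchanged; only the diagonal terms shrink to ρᵢσᵢ².
True-score variance = [0.64 + 0.96] − 1.2 = 1.6 − 1.2 = 0.4.
Reliability = 0.4 / 0.8 = 0.500.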